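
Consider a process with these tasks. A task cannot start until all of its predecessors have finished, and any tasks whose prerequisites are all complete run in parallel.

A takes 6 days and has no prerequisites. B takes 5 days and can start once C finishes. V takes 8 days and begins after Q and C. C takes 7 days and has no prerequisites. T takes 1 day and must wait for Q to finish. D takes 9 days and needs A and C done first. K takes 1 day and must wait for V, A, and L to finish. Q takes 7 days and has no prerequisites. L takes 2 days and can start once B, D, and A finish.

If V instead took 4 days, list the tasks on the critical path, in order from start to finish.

C, D, L, K

Baseline: C→D→L→K = 7+9+2+1 = 19 → 19 days.
The longest path through V is only 16 days, so V has float 3.
No other chain overtakes it, so the finish is 19 days.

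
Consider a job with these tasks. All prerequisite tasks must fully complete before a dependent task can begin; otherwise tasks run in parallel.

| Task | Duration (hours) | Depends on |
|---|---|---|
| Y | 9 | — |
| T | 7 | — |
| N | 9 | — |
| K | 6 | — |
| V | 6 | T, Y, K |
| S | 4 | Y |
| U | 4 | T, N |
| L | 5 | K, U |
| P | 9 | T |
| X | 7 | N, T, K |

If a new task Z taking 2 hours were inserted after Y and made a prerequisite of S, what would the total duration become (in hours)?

18

Originally the job takes 18 hours.
With Z inserted, S now waits for max(Y, Z).
New critical path: N→U→L = 9+4+5 = 18 ⇒ 18 hours.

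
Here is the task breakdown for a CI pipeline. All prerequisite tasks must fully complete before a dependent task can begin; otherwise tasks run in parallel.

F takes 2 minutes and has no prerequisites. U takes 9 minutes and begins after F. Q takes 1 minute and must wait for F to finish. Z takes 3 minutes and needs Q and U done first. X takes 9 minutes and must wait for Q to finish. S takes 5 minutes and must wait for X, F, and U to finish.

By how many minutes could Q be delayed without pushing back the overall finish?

The longest chain is F→Q→X→S = 2+1+9+5 = 17; overall finish 17 minutes.
Q finishes as early as 3 and must finish by 3.
Float = 17 − 17 = 0.

0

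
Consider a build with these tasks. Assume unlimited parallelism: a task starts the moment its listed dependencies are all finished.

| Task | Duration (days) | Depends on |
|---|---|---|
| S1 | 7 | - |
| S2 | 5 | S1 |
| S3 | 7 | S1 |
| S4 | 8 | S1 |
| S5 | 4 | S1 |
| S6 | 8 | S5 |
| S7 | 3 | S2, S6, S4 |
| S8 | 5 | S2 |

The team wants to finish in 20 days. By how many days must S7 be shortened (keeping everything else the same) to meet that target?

2

Current finish: 22 days; target: 20.
S7 is on every critical path, so each day cut from S7 cuts the finish by one (this holds down to a finish of 20).
Need 22 − 20 = 2 days off S7 → S7 becomes 1 day, finish becomes 20.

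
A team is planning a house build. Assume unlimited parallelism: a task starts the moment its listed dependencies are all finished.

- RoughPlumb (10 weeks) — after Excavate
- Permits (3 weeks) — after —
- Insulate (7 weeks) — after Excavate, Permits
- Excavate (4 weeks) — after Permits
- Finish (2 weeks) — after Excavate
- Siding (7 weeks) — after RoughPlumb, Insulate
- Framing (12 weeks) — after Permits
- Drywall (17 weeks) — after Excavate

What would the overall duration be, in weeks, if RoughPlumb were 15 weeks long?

29

As given, the longest chain is Permits→Excavate→RoughPlumb→Siding = 3+4+10+7 = 24, so the finish is 24 weeks.
RoughPlumb lies on that path, so at 15 weeks the path becomes 29 weeks.
No other chain overtakes it, so the finish is 29 weeks.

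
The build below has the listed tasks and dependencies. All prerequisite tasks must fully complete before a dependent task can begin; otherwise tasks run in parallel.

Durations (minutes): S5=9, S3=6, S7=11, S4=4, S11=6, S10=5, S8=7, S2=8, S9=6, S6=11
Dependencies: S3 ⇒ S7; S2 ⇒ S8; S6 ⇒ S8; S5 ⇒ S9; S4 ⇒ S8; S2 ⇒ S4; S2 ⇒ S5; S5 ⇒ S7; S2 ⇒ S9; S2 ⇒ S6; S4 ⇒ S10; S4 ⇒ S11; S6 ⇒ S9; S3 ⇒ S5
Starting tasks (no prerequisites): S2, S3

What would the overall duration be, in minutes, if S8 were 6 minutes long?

28

The binding path is S2→S5→S7 = 8+9+11 = 28; finish at 28 minutes.
S8 has 2 minutes of float (longest path through it is 26).
No other chain overtakes it, so the finish is 28 minutes.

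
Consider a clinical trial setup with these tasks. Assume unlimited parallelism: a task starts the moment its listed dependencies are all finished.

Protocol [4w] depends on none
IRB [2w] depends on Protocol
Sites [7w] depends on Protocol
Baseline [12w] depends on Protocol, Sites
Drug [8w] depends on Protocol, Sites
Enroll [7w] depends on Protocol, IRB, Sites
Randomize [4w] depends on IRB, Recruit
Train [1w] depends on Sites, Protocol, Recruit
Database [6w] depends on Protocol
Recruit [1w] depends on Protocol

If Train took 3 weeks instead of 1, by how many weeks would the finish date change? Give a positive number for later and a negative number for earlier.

Actual critical path: Protocol→Sites→Baseline = 4+7+12 = 23 ⇒ 23 weeks.
The longest path through Train is only 12 weeks, so Train has float 11.
No other chain overtakes it, so the finish is 23 weeks.
Change in finish: 23 − 23 = +0 weeks.

0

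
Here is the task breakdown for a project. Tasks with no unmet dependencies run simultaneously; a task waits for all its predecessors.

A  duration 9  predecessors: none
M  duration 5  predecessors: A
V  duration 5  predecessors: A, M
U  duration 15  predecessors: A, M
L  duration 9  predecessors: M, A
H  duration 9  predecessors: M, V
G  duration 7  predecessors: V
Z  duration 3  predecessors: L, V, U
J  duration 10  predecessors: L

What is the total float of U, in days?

1

The longest chain is A→M→L→J = 9+5+9+10 = 33; overall finish 33 days.
Longest path through U: 32 days (earliest finish 29, latest finish 30).
So U can slip 30 − 29 = 1 day.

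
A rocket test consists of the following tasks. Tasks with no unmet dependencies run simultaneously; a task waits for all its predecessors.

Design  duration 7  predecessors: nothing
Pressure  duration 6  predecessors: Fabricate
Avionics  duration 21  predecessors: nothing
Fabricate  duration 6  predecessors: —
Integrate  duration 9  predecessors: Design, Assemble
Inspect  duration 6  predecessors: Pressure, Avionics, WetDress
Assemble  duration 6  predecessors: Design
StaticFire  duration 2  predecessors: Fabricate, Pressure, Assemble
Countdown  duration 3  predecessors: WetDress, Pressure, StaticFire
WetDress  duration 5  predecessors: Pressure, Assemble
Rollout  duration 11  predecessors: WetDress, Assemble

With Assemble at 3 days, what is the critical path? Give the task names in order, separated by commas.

Fabricate, Pressure, WetDress, Rollout

The binding path is Design→Assemble→WetDress→Rollout = 7+6+5+11 = 29; finish at 29 days.
Assemble lies on that path, so at 3 days the path becomes 26 days.
New critical path: Fabricate→Pressure→WetDress→Rollout = 6+6+5+11 = 28 ⇒ 28 days.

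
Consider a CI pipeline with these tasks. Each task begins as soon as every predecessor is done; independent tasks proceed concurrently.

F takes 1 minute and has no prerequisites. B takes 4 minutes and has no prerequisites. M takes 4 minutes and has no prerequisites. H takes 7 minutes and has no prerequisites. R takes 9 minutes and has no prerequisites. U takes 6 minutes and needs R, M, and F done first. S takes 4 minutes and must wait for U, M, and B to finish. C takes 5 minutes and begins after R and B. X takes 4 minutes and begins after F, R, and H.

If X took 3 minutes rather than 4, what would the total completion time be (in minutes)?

19

The binding path is R→U→S = 9+6+4 = 19; finish at 19 minutes.
X is off the critical path — its longest chain is 13 minutes, giving 6 of slack.
That remains the longest chain; total 19 minutes.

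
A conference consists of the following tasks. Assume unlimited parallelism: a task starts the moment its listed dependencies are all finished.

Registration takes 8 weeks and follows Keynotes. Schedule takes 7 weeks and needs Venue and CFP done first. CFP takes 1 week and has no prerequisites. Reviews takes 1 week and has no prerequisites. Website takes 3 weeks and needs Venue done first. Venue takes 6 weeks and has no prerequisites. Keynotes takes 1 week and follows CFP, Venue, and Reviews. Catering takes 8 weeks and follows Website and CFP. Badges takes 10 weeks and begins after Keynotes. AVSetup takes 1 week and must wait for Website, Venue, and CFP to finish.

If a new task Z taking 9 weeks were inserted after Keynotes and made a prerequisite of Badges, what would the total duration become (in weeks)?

26

Originally the job takes 17 weeks.
With Z inserted, Badges now waits for max(Keynotes, Z).
New critical path: Venue→Keynotes→Z→Badges = 6+1+9+10 = 26 ⇒ 26 weeks.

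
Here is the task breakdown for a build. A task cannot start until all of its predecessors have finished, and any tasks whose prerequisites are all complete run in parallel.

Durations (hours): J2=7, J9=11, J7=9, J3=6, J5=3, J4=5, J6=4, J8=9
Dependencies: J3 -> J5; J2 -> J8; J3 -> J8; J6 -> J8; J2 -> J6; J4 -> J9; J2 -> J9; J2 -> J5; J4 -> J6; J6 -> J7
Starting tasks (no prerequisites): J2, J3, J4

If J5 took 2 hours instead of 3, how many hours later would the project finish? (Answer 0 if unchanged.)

As given, the longest chain is J2→J6→J7 = 7+4+9 = 20, so the finish is 20 hours.
The longest path through J5 is only 10 hours, so J5 has float 10.
That remains the longest chain; total 20 hours.
Change in finish: 20 − 20 = +0 hours.

0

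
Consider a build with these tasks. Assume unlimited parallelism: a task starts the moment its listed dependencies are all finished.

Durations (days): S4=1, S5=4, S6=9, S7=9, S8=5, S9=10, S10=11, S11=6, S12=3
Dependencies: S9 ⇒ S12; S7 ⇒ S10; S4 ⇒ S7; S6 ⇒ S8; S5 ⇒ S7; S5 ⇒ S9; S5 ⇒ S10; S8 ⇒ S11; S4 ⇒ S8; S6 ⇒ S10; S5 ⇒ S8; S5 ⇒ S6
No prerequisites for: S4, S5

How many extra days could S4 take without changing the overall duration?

S5→S6→S8→S11 = 4+9+5+6 = 24 sets the makespan at 24 days.
S4 finishes as early as 1 and must finish by 4.
Float = 24 − 21 = 3.

3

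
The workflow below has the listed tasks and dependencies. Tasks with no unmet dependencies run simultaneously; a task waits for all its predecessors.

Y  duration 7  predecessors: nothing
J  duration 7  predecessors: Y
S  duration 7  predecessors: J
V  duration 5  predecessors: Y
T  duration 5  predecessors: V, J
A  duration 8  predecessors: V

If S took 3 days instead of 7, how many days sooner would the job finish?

1

The binding path is Y→J→S = 7+7+7 = 21; finish at 21 days.
Since S is critical, the -4 change carries straight to that chain (now 17 days).
The binding chain switches to Y→V→A = 7+5+8 = 20; finish 20 days.
Change in finish: 20 − 21 = -1 days.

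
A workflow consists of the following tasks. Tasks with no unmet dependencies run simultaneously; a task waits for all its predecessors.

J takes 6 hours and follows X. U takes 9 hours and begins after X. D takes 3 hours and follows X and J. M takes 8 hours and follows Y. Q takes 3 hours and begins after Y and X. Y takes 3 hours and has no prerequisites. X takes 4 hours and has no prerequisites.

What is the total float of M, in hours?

2

X→J→D = 4+6+3 = 13 sets the makespan at 13 hours.
M finishes as early as 11 and must finish by 13.
So M can slip 13 − 11 = 2 hours.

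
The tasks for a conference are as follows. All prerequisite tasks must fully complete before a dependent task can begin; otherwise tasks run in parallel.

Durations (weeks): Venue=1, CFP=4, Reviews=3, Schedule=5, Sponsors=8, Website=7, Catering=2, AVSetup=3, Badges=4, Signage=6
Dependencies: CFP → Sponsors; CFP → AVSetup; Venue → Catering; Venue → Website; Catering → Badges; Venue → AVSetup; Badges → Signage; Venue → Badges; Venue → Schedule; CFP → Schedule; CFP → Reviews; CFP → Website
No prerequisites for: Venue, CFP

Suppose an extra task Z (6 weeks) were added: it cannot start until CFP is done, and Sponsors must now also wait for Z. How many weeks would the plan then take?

18

Originally the plan takes 13 weeks.
With Z inserted, Sponsors now waits for max(CFP, Z).
New critical path: CFP→Z→Sponsors = 4+6+8 = 18 ⇒ 18 weeks.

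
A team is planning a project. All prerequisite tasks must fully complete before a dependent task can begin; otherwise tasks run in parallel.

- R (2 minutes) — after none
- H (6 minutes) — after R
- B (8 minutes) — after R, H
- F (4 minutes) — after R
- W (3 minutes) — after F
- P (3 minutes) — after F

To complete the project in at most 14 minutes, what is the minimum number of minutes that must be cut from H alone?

2

Current finish: 16 minutes; target: 14.
H is on every critical path, so each minute cut from H cuts the finish by one (this holds down to a finish of 11).
Need 16 − 14 = 2 minutes off H → H becomes 4 minutes, finish becomes 14.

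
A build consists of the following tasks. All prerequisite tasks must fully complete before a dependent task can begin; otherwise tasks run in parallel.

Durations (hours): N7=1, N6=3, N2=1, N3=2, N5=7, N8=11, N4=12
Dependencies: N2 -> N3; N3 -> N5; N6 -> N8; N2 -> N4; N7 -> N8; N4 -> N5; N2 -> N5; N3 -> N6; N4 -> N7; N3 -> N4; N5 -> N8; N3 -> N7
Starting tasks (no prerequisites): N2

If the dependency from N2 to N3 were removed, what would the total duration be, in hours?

Original critical path: N2→N3→N4→N5→N8 = 1+2+12+7+11 = 33 ⇒ 33 hours.
Without N2→N3, N3's earliest start moves from 1 to 0.
After: N3→N4→N5→N8 = 2+12+7+11 = 32 → 32 hours.

32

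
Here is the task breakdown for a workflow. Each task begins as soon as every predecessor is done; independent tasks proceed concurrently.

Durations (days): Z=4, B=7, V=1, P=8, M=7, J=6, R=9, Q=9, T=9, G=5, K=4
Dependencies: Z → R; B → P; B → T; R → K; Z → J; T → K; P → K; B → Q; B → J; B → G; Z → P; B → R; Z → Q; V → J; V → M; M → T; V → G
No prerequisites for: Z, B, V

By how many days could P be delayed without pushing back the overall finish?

The longest chain is V→M→T→K = 1+7+9+4 = 21; overall finish 21 days.
The longest chain containing P totals 19 days.
So P can slip 17 − 15 = 2 days.

2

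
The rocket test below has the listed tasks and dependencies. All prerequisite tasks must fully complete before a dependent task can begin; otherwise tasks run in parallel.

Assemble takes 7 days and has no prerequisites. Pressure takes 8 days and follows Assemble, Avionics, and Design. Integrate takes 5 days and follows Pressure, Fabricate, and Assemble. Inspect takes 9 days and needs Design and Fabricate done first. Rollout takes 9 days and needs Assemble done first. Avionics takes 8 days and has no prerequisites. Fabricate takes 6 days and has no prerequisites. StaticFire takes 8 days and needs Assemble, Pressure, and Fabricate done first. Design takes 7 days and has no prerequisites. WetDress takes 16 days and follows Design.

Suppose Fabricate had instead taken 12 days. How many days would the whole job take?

Baseline: Avionics→Pressure→StaticFire = 8+8+8 = 24 → 24 days.
The longest path through Fabricate is only 15 days, so Fabricate has float 9.
No other chain overtakes it, so the finish is 24 days.

24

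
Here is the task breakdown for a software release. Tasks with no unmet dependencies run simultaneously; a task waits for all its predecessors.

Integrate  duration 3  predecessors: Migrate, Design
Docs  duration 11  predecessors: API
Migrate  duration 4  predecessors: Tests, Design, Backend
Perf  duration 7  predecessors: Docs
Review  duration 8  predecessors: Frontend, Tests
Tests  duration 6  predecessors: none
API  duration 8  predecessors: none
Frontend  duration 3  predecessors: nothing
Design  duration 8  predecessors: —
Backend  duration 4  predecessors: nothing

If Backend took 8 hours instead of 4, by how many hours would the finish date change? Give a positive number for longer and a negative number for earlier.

0

Actual critical path: API→Docs→Perf = 8+11+7 = 26 ⇒ 26 hours.
Backend has 15 hours of float (longest path through it is 11).
That remains the longest chain; total 26 hours.
Change in finish: 26 − 26 = +0 hours.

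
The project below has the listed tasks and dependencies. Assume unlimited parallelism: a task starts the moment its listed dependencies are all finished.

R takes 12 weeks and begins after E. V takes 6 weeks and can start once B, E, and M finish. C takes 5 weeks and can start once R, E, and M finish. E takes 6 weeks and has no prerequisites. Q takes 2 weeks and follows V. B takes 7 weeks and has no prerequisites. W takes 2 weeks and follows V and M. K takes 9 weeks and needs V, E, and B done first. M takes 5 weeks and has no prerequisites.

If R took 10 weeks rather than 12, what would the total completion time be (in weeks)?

22

The binding path is E→R→C = 6+12+5 = 23; finish at 23 weeks.
R is on the critical path; changing it to 10 makes that path 21 weeks.
The binding chain switches to B→V→K = 7+6+9 = 22; finish 22 weeks.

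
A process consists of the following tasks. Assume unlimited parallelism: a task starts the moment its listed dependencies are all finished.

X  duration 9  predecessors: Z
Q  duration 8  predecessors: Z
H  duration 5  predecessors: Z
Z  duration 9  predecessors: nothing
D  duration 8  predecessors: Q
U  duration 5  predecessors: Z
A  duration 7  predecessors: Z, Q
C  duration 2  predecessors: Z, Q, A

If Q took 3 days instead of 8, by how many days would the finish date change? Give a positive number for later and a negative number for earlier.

The binding path is Z→Q→A→C = 9+8+7+2 = 26; finish at 26 days.
Q lies on that path, so at 3 days the path becomes 21 days.
No other chain overtakes it, so the finish is 21 days.
Change in finish: 21 − 26 = -5 days.

-5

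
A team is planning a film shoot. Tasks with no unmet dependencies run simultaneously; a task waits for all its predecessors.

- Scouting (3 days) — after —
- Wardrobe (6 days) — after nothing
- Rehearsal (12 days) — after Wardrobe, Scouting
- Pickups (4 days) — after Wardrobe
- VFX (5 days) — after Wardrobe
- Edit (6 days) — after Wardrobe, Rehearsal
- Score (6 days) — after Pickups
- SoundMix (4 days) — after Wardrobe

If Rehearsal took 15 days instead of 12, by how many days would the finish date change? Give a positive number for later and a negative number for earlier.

Critical path before the change: Wardrobe→Rehearsal→Edit = 6+12+6 = 24 giving 24 days.
Since Rehearsal is critical, the +3 change carries straight to that chain (now 27 days).
That remains the longest chain; total 27 days.
Change in finish: 27 − 24 = +3 days.

3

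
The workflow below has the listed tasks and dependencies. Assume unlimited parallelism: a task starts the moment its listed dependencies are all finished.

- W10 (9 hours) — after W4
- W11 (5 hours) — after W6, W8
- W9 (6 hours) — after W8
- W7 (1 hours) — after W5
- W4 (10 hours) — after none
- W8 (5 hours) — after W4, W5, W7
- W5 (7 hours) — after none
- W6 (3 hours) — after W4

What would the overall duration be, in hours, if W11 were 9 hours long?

Actual critical path: W4→W8→W9 = 10+5+6 = 21 ⇒ 21 hours.
W11 has 1 hour of float (longest path through it is 20).
Now W4→W8→W11 = 10+5+9 = 24 is longest, so the finish becomes 24 hours.

24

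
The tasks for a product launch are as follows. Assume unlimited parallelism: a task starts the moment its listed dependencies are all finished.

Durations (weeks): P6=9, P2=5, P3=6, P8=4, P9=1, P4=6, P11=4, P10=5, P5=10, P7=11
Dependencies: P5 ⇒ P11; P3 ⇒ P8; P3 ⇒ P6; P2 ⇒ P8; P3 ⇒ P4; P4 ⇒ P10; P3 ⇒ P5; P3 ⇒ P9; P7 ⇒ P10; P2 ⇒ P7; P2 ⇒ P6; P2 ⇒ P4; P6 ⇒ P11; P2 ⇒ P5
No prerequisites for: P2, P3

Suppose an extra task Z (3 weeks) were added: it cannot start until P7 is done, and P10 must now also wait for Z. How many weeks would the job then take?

Originally the job takes 21 weeks.
With Z inserted, P10 now waits for max(P7, P4, Z).
New critical path: P2→P7→Z→P10 = 5+11+3+5 = 24 ⇒ 24 weeks.

24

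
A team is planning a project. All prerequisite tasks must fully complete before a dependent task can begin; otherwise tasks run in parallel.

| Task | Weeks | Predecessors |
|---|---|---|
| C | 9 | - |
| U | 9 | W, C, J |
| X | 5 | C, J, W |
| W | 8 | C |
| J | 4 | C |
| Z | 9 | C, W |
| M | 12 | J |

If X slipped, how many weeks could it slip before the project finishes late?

C→W→U = 9+8+9 = 26 sets the makespan at 26 weeks.
The longest chain containing X totals 22 weeks.
Float = 26 − 22 = 4.

4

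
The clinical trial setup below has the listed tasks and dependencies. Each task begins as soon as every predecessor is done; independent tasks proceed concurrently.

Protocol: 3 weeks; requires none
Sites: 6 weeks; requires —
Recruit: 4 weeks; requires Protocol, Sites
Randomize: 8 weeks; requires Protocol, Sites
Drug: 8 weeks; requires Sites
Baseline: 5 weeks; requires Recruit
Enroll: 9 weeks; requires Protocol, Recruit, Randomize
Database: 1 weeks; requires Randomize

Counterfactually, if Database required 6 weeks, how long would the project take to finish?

23

As given, the longest chain is Sites→Randomize→Enroll = 6+8+9 = 23, so the finish is 23 weeks.
Database is off the critical path — its longest chain is 15 weeks, giving 8 of slack.
No other chain overtakes it, so the finish is 23 weeks.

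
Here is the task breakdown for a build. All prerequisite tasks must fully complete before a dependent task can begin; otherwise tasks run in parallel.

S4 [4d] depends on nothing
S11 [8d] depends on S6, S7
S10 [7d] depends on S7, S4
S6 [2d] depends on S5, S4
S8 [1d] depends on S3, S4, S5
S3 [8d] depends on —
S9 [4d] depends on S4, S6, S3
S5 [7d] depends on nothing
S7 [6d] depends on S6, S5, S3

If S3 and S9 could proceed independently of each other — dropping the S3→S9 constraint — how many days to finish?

23

With the dependency in place, S5→S6→S7→S11 = 7+2+6+8 = 23 sets the finish at 23 days.
Dropping S3→S9 doesn't change S9's earliest start (9); another predecessor still binds.
New critical path: S5→S6→S7→S11 = 7+2+6+8 = 23 ⇒ 23 days.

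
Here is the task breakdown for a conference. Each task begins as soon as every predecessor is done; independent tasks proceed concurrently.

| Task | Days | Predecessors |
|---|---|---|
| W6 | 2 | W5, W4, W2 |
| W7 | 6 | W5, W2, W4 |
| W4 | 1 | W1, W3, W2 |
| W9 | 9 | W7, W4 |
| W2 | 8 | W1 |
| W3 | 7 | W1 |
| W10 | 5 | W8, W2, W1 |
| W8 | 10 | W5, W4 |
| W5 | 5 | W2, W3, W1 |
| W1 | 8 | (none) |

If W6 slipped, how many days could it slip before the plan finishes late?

13

W1→W2→W5→W7→W9 = 8+8+5+6+9 = 36 sets the makespan at 36 days.
W6 finishes as early as 23 and must finish by 36.
Slack of W6 = 34 − 21 = 13 days.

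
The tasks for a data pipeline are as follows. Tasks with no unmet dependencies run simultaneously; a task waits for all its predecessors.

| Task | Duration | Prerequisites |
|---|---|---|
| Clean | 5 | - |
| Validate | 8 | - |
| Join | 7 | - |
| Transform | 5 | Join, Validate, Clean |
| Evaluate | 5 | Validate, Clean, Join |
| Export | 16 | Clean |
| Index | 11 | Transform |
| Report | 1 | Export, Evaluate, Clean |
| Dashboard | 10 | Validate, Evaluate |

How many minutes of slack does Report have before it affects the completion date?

2

Critical path: Validate→Transform→Index = 8+5+11 = 24, so the finish is 24 minutes.
Longest path through Report: 22 minutes (earliest finish 22, latest finish 24).
So Report can slip 24 − 22 = 2 minutes.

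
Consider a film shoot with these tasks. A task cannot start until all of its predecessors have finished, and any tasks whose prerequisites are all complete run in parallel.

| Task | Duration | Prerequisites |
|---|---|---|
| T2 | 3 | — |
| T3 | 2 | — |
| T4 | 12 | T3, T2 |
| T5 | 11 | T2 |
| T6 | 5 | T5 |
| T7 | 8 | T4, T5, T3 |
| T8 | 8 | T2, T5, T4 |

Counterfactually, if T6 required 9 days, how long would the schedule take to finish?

The binding path is T2→T4→T7 = 3+12+8 = 23; finish at 23 days.
T6 has 4 days of float (longest path through it is 19).
That remains the longest chain; total 23 days.

23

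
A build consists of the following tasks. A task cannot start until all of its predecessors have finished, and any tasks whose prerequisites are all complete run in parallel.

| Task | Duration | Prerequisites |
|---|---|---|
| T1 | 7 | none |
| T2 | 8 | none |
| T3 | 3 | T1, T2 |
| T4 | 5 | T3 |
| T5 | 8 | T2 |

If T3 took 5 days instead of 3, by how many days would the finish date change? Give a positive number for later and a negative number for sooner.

2

Actual critical path: T2→T3→T4 = 8+3+5 = 16 ⇒ 16 days.
Since T3 is critical, the +2 change carries straight to that chain (now 18 days).
The critical path is still T2→T3→T4; finish is now 18 days.
Change in finish: 18 − 16 = +2 days.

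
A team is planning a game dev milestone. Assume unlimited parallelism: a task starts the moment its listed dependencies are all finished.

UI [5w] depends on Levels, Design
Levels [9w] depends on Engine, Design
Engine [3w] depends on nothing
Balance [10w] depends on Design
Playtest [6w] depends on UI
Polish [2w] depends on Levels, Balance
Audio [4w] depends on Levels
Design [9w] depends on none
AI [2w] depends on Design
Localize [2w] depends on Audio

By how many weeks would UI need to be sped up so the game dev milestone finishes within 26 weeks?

Current finish: 29 weeks; target: 26.
UI is on every critical path, so each week cut from UI cuts the finish by one (this holds down to a finish of 25).
Need 29 − 26 = 3 weeks off UI → UI becomes 2 weeks, finish becomes 26.

3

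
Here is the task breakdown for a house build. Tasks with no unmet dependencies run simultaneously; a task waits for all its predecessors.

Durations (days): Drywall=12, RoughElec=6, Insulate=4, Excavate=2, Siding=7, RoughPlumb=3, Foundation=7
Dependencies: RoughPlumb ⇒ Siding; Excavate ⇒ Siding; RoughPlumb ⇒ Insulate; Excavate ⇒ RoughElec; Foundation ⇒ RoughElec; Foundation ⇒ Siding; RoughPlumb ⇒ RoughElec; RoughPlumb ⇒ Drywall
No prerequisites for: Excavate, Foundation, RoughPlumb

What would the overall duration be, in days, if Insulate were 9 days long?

Baseline: RoughPlumb→Drywall = 3+12 = 15 → 15 days.
Insulate is off the critical path — its longest chain is 7 days, giving 8 of slack.
No other chain overtakes it, so the finish is 15 days.

15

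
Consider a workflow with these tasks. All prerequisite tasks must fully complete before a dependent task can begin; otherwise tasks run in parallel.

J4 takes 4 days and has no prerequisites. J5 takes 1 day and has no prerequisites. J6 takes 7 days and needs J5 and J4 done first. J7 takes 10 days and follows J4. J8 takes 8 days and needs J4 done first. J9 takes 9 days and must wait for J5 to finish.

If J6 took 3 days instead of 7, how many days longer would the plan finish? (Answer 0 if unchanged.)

0

Actual critical path: J4→J7 = 4+10 = 14 ⇒ 14 days.
The longest path through J6 is only 11 days, so J6 has float 3.
The critical path is still J4→J7; finish is now 14 days.
Change in finish: 14 − 14 = +0 days.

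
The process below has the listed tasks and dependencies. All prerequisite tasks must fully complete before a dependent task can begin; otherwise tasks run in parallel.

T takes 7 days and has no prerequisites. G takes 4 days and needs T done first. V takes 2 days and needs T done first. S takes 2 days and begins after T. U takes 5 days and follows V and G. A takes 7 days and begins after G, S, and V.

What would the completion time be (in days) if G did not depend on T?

16

With the dependency in place, T→G→A = 7+4+7 = 18 sets the finish at 18 days.
Without T→G, G's earliest start moves from 7 to 0.
The longest chain is now T→V→A = 7+2+7 = 16, so the process takes 16 days.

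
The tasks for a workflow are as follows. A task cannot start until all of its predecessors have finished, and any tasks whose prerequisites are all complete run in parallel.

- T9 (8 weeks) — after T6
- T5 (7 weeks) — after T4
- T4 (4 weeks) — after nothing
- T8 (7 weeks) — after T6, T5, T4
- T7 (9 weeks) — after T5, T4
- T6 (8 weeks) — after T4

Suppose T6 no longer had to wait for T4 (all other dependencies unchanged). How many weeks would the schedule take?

Before: longest chain T4→T5→T7 = 4+7+9 = 20, finish 20.
Without T4→T6, T6's earliest start moves from 4 to 0.
New critical path: T4→T5→T7 = 4+7+9 = 20 ⇒ 20 weeks.

20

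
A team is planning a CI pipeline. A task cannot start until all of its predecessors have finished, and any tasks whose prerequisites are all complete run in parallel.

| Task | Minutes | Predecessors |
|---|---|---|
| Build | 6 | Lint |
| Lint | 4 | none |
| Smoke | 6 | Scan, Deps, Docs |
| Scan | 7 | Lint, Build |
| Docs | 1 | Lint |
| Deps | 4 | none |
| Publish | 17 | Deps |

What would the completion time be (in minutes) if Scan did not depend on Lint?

23

Before: longest chain Lint→Build→Scan→Smoke = 4+6+7+6 = 23, finish 23.
Dropping Lint→Scan doesn't change Scan's earliest start (10); another predecessor still binds.
New critical path: Lint→Build→Scan→Smoke = 4+6+7+6 = 23 ⇒ 23 minutes.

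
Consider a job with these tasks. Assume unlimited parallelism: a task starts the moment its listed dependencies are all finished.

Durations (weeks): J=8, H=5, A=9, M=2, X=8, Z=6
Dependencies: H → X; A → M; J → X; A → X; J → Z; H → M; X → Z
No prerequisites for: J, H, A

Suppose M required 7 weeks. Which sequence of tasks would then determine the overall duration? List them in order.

Actual critical path: A→X→Z = 9+8+6 = 23 ⇒ 23 weeks.
M has 12 weeks of float (longest path through it is 11).
That remains the longest chain; total 23 weeks.

A, X, Z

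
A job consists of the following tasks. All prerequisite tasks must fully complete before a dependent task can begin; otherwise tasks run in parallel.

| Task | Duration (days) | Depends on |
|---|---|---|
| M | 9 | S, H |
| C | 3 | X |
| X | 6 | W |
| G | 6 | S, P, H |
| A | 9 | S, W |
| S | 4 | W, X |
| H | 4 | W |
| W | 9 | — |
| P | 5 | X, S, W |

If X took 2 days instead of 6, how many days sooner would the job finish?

Critical path before the change: W→X→S→P→G = 9+6+4+5+6 = 30 giving 30 days.
X is on the critical path; changing it to 2 makes that path 26 days.
That remains the longest chain; total 26 days.
Change in finish: 26 − 30 = -4 days.

4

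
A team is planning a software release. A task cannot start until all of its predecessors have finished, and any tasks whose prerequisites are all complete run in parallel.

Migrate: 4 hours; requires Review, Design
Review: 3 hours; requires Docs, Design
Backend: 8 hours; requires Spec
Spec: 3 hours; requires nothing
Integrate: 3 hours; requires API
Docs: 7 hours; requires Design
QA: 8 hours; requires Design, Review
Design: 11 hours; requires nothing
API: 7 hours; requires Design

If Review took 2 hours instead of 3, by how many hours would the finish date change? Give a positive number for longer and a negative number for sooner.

The binding path is Design→Docs→Review→QA = 11+7+3+8 = 29; finish at 29 hours.
Review is on the critical path; changing it to 2 makes that path 28 hours.
No other chain overtakes it, so the finish is 28 hours.
Change in finish: 28 − 29 = -1 hours.

-1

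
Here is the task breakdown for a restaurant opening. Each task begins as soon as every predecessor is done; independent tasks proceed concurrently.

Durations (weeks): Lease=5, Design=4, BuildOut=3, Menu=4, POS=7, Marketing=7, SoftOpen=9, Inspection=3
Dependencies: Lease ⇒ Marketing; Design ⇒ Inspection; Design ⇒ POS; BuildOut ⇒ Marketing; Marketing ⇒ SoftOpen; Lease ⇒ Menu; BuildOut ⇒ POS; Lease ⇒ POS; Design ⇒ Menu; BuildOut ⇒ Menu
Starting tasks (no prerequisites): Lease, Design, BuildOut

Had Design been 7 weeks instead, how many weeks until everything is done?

The binding path is Lease→Marketing→SoftOpen = 5+7+9 = 21; finish at 21 weeks.
The longest path through Design is only 11 weeks, so Design has float 10.
The critical path is still Lease→Marketing→SoftOpen; finish is now 21 weeks.

21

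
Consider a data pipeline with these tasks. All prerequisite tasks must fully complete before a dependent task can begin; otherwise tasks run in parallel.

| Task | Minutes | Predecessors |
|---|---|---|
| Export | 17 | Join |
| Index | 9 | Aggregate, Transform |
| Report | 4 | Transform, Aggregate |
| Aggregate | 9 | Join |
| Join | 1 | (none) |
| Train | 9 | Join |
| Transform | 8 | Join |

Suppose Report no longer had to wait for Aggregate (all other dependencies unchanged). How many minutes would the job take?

19

With the dependency in place, Join→Aggregate→Index = 1+9+9 = 19 sets the finish at 19 minutes.
Without Aggregate→Report, Report's earliest start moves from 10 to 9.
New critical path: Join→Aggregate→Index = 1+9+9 = 19 ⇒ 19 minutes.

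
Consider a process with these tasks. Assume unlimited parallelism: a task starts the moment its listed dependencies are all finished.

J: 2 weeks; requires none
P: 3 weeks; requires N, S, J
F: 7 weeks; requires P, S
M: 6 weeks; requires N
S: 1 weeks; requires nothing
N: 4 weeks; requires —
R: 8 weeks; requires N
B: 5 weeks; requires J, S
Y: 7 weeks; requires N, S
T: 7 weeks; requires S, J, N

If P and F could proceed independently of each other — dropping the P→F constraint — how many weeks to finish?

12

Before: longest chain N→P→F = 4+3+7 = 14, finish 14.
Without P→F, F's earliest start moves from 7 to 1.
New critical path: N→R = 4+8 = 12 ⇒ 12 weeks.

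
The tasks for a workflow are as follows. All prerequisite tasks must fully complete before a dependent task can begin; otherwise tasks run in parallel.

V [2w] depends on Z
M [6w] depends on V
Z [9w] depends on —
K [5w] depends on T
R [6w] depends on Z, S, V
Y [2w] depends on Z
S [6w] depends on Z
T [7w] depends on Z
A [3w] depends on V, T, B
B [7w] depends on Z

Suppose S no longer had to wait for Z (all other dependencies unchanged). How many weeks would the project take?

21

Before: longest chain Z→T→K = 9+7+5 = 21, finish 21.
Without Z→S, S's earliest start moves from 9 to 0.
New critical path: Z→T→K = 9+7+5 = 21 ⇒ 21 weeks.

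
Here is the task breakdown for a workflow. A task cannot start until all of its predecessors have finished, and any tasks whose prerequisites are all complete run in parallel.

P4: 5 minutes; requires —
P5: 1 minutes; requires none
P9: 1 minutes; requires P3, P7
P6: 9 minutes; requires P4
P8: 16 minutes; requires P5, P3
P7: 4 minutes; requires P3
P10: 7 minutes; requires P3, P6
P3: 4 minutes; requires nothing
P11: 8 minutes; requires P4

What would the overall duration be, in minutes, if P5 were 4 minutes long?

21

Actual critical path: P4→P6→P10 = 5+9+7 = 21 ⇒ 21 minutes.
P5 has 4 minutes of float (longest path through it is 17).
No other chain overtakes it, so the finish is 21 minutes.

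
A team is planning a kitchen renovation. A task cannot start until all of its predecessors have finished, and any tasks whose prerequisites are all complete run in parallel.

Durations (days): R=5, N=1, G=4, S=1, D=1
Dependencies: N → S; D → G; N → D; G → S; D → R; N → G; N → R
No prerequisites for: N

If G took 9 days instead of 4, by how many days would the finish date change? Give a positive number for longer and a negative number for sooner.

Baseline: N→D→G→S = 1+1+4+1 = 7 → 7 days.
Since G is critical, the +5 change carries straight to that chain (now 12 days).
No other chain overtakes it, so the finish is 12 days.
Change in finish: 12 − 7 = +5 days.

5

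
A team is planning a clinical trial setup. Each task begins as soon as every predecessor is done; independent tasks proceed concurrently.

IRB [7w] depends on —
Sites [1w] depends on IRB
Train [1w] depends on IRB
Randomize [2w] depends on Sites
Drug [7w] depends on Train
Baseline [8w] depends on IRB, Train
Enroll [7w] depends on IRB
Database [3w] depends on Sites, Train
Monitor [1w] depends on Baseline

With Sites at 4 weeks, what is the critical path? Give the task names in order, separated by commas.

Critical path before the change: IRB→Train→Baseline→Monitor = 7+1+8+1 = 17 giving 17 weeks.
The longest path through Sites is only 11 weeks, so Sites has float 6.
The critical path is still IRB→Train→Baseline→Monitor; finish is now 17 weeks.

IRB, Train, Baseline, Monitor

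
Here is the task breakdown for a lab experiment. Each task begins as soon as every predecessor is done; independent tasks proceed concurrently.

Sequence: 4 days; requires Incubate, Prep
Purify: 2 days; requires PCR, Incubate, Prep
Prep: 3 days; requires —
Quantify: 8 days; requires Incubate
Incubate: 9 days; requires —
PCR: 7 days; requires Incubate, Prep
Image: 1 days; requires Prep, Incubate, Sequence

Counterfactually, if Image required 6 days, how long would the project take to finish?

Critical path before the change: Incubate→PCR→Purify = 9+7+2 = 18 giving 18 days.
Image is off the critical path — its longest chain is 14 days, giving 4 of slack.
The binding chain switches to Incubate→Sequence→Image = 9+4+6 = 19; finish 19 days.

19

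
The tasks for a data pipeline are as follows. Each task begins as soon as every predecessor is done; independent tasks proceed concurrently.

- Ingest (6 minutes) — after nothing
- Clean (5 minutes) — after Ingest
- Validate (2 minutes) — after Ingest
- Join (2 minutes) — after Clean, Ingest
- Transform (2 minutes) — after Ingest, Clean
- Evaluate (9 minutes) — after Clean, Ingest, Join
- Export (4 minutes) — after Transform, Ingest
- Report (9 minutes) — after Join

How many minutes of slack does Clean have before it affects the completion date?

0

Critical path: Ingest→Clean→Join→Evaluate = 6+5+2+9 = 22, so the finish is 22 minutes.
Clean finishes as early as 11 and must finish by 11.
Float = 22 − 22 = 0.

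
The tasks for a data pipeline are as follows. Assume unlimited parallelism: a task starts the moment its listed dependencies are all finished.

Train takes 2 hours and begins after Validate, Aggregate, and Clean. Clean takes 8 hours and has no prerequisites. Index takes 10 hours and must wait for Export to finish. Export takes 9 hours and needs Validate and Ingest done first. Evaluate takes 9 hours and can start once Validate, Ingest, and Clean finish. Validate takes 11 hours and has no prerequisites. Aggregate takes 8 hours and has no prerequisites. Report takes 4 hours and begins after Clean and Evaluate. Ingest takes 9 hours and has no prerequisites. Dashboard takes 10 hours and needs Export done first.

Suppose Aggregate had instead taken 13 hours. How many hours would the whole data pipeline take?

The binding path is Validate→Export→Index = 11+9+10 = 30; finish at 30 hours.
The longest path through Aggregate is only 10 hours, so Aggregate has float 20.
No other chain overtakes it, so the finish is 30 hours.

30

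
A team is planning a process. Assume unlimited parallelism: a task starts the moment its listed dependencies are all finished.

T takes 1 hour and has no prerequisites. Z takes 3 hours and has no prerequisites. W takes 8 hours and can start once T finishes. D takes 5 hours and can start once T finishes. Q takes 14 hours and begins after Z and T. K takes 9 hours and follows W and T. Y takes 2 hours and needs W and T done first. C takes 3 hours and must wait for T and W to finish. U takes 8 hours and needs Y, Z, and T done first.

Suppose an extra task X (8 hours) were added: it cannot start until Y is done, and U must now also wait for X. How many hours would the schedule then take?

27

Originally the schedule takes 19 hours.
With X inserted, U now waits for max(Y, Z, T, X).
New critical path: T→W→Y→X→U = 1+8+2+8+8 = 27 ⇒ 27 hours.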